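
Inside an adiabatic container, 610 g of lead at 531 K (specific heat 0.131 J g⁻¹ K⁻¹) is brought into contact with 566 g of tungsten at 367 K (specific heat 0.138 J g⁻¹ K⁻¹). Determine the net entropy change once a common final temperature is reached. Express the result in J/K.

Energy balance: T_f = (m₁c₁T₁ + m₂c₂T₂)/(m₁c₁ + m₂c₂) = 449.94 K.
ΔS₁ = m₁c₁ ln(T_f/T₁) = 79.91 × ln(449.94/531) = -13.238 J/K.
ΔS₂ = m₂c₂ ln(T_f/T₂) = 78.108 × ln(449.94/367) = 15.914 J/K.
ΔS_total = -13.238 + 15.914 = 2.68 J/K.

ΔS_total = 2.68 J/K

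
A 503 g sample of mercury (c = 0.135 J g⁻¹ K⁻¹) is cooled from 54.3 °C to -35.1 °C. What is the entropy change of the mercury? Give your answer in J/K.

ΔS = -21.7 J/K

In kelvin: T₁ = 327.45 K, T₂ = 238.05 K. ΔS = ∫dQ_rev/T = m c ln(T₂/T₁) = 503 × 0.135 × ln(238.05/327.45) = -21.7 J/K.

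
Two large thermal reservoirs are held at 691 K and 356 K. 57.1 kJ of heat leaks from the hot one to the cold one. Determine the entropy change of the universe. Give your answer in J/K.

ΔS_total = 77.8 J/K

ΔS_hot = −Q/T_H = −57100/691 = -82.63 J/K and ΔS_cold = +Q/T_C = 57100/356 = 160.4 J/K.
ΔS_total = -82.63 + 160.4 = 77.8 J/K, positive as the second law requires.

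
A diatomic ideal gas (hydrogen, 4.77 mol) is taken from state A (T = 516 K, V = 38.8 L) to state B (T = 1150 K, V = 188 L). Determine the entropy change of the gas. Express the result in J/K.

Entropy is a state function: ΔS = nC_V ln(T₂/T₁) + nR ln(V₂/V₁), with C_V = 5R/2 = 20.79 J mol⁻¹ K⁻¹ for a diatomic ideal gas.
ΔS = 4.77 × [20.79 × ln(1150/516) + 8.314 × ln(188/38.8)] = 142 J/K.

ΔS = 142 J/K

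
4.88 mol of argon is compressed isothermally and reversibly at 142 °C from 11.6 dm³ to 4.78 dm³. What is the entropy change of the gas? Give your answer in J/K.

ΔS_gas = -36 J/K

For an isothermal ideal gas ΔS_gas = nR ln(V₂/V₁) = 4.88 × 8.314 × ln(4.78/11.6) = -36 J/K.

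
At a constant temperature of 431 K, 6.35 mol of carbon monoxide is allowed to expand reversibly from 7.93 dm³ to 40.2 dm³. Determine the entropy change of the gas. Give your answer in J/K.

For an isothermal ideal gas ΔS_gas = nR ln(V₂/V₁) = 6.35 × 8.314 × ln(40.2/7.93) = 85.7 J/K.

ΔS_gas = 85.7 J/K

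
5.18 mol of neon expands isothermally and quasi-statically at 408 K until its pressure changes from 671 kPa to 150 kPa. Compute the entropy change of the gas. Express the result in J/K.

For an isothermal ideal gas ΔS_gas = nR ln(P₁/P₂) = 5.18 × 8.314 × ln(671/150) = 64.5 J/K.

ΔS_gas = 64.5 J/K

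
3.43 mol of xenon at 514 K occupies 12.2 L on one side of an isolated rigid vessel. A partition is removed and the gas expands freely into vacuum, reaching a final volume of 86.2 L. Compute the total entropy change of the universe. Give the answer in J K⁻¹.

ΔS_universe = 55.8 J/K

No heat is exchanged and no work is done, so the ideal-gas temperature stays constant.
Entropy is a state function; using a reversible isothermal path, ΔS_gas = nR ln(V₂/V₁) = 3.43 × 8.314 × ln(86.2/12.2) = 55.8 J/K.
The insulated surroundings exchange no heat, so ΔS_surr = 0 and ΔS_universe = ΔS_gas.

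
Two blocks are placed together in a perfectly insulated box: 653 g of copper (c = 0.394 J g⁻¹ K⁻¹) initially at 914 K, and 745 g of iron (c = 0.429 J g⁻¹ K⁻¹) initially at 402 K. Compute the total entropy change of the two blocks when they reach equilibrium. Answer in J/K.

ΔS_total = 48.2 J/K

Energy balance: T_f = (m₁c₁T₁ + m₂c₂T₂)/(m₁c₁ + m₂c₂) = 630.34 K.
ΔS₁ = m₁c₁ ln(T_f/T₁) = 257.282 × ln(630.34/914) = -95.6 J/K.
ΔS₂ = m₂c₂ ln(T_f/T₂) = 319.605 × ln(630.34/402) = 143.8 J/K.
ΔS_total = -95.6 + 143.8 = 48.2 J/K.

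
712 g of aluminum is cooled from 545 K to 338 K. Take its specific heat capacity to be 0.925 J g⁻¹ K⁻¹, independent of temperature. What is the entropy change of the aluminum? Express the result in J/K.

ΔS = -315 J/K

ΔS = ∫dQ_rev/T = m c ln(T₂/T₁) = 712 × 0.925 × ln(338/545) = -315 J/K.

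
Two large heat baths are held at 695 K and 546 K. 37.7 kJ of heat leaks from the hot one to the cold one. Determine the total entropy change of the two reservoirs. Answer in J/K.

ΔS_hot = −Q/T_H = −37700/695 = -54.24 J/K and ΔS_cold = +Q/T_C = 37700/546 = 69.05 J/K.
ΔS_total = -54.24 + 69.05 = 14.8 J/K, positive as the second law requires.

ΔS_total = 14.8 J/K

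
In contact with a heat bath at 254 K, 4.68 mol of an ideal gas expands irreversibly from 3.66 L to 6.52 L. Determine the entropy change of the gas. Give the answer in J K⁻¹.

ΔS_gas = 22.5 J/K

Entropy is a state function, so ΔS_gas depends only on the end states.
For an isothermal ideal gas ΔS_gas = nR ln(V₂/V₁) = 4.68 × 8.314 × ln(6.52/3.66) = 22.5 J/K.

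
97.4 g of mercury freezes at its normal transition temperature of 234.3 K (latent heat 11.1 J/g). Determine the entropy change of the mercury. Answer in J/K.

ΔS = -4.61 J/K

Heat released by the substance: Q = −mL = −97.4 × 11.1 = −1081.14 J.
At constant T, ΔS = Q_rev/T = −1081.14 / 234.3 = -4.61 J/K.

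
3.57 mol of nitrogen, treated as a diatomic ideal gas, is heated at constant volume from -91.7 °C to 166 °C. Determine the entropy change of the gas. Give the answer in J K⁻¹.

In kelvin: T₁ = 181.45 K, T₂ = 439.15 K. At constant volume, ΔS = nC_V ln(T₂/T₁) with C_V = 5R/2 = 20.79 J mol⁻¹ K⁻¹.
ΔS = 3.57 × 20.79 × ln(439.15/181.45) = 65.6 J/K.

ΔS = 65.6 J/K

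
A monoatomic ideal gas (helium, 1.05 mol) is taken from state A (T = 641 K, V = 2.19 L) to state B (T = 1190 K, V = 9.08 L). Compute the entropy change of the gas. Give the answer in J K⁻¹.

Entropy is a state function: ΔS = nC_V ln(T₂/T₁) + nR ln(V₂/V₁), with C_V = 3R/2 = 12.47 J mol⁻¹ K⁻¹ for a monoatomic ideal gas.
ΔS = 1.05 × [12.47 × ln(1190/641) + 8.314 × ln(9.08/2.19)] = 20.5 J/K.

ΔS = 20.5 J/K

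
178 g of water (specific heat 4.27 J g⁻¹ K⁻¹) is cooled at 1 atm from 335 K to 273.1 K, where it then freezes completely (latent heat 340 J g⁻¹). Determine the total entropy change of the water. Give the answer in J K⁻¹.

Cooling step: ΔS₁ = m c ln(T_tr/T_i) = 178 × 4.27 × ln(273.1/335) = -155.3 J/K.
Phase change: ΔS₂ = −mL/T_tr = −178 × 340 / 273.1 = -221.6 J/K.
ΔS_total = (-155.3) + (-221.6) = -377 J/K.

ΔS = -377 J/K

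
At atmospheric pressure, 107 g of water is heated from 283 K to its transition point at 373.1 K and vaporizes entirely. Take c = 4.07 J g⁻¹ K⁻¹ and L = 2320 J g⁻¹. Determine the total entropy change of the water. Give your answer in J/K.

ΔS = 786 J/K

Warming step: ΔS₁ = m c ln(T_tr/T_i) = 107 × 4.07 × ln(373.1/283) = 120.4 J/K.
Phase change: ΔS₂ = +mL/T_tr = 107 × 2320 / 373.1 = 665.3 J/K.
ΔS_total = (120.4) + (665.3) = 786 J/K.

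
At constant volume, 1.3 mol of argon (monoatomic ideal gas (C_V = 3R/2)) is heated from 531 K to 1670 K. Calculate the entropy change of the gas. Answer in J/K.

ΔS = 18.6 J/K

At constant volume, ΔS = nC_V ln(T₂/T₁) with C_V = 3R/2 = 12.47 J mol⁻¹ K⁻¹.
ΔS = 1.3 × 12.47 × ln(1670/531) = 18.6 J/K.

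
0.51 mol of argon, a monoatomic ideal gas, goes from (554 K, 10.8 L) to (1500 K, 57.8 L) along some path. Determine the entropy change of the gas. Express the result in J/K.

Entropy is a state function: ΔS = nC_V ln(T₂/T₁) + nR ln(V₂/V₁), with C_V = 3R/2 = 12.47 J mol⁻¹ K⁻¹ for a monoatomic ideal gas.
ΔS = 0.51 × [12.47 × ln(1500/554) + 8.314 × ln(57.8/10.8)] = 13.4 J/K.

ΔS = 13.4 J/K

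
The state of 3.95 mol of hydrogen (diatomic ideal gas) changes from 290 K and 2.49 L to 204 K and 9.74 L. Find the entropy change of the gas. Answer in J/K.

ΔS = 15.9 J/K

Entropy is a state function: ΔS = nC_V ln(T₂/T₁) + nR ln(V₂/V₁), with C_V = 5R/2 = 20.79 J mol⁻¹ K⁻¹ for a diatomic ideal gas.
ΔS = 3.95 × [20.79 × ln(204/290) + 8.314 × ln(9.74/2.49)] = 15.9 J/K.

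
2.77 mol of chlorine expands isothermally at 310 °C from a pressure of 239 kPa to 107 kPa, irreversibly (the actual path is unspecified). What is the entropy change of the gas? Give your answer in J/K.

Entropy is a state function, so ΔS_gas depends only on the end states.
For an isothermal ideal gas ΔS_gas = nR ln(P₁/P₂) = 2.77 × 8.314 × ln(239/107) = 18.5 J/K.

ΔS_gas = 18.5 J/K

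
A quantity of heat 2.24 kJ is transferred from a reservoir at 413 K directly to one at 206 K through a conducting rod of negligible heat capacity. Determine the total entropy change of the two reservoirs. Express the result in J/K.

ΔS_total = 5.45 J/K

ΔS_hot = −Q/T_H = −2240/413 = -5.424 J/K and ΔS_cold = +Q/T_C = 2240/206 = 10.87 J/K.
ΔS_total = -5.424 + 10.87 = 5.45 J/K, positive as the second law requires.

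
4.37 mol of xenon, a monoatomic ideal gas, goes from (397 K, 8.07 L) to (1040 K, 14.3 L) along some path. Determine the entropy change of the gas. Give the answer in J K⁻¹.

ΔS = 73.3 J/K

Entropy is a state function: ΔS = nC_V ln(T₂/T₁) + nR ln(V₂/V₁), with C_V = 3R/2 = 12.47 J mol⁻¹ K⁻¹ for a monoatomic ideal gas.
ΔS = 4.37 × [12.47 × ln(1040/397) + 8.314 × ln(14.3/8.07)] = 73.3 J/K.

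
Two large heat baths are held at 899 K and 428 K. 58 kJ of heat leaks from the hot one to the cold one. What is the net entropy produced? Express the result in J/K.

ΔS_total = 71 J/K

ΔS_hot = −Q/T_H = −58000/899 = -64.52 J/K and ΔS_cold = +Q/T_C = 58000/428 = 135.5 J/K.
ΔS_total = -64.52 + 135.5 = 71 J/K, positive as the second law requires.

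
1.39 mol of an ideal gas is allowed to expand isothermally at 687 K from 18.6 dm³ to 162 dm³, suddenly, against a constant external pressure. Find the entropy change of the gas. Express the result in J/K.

Entropy is a state function, so ΔS_gas depends only on the end states.
For an isothermal ideal gas ΔS_gas = nR ln(V₂/V₁) = 1.39 × 8.314 × ln(162/18.6) = 25 J/K.

ΔS_gas = 25 J/K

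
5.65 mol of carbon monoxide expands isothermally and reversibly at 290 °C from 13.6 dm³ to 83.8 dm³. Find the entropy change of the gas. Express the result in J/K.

ΔS_gas = 85.4 J/K

For an isothermal ideal gas ΔS_gas = nR ln(V₂/V₁) = 5.65 × 8.314 × ln(83.8/13.6) = 85.4 J/K.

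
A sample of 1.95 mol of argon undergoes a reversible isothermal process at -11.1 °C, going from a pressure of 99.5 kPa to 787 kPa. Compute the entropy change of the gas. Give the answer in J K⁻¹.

ΔS_gas = -33.5 J/K

For an isothermal ideal gas ΔS_gas = nR ln(P₁/P₂) = 1.95 × 8.314 × ln(99.5/787) = -33.5 J/K.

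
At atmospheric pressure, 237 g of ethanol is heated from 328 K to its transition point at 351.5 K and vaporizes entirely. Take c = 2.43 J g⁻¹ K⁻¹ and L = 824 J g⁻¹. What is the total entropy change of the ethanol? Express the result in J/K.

ΔS = 595 J/K

Warming step: ΔS₁ = m c ln(T_tr/T_i) = 237 × 2.43 × ln(351.5/328) = 39.85 J/K.
Phase change: ΔS₂ = +mL/T_tr = 237 × 824 / 351.5 = 555.6 J/K.
ΔS_total = (39.85) + (555.6) = 595 J/K.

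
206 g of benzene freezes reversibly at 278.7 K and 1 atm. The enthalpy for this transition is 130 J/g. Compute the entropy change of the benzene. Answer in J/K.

Heat released by the substance: Q = −mL = −206 × 130 = −26780 J.
At constant T, ΔS = Q_rev/T = −26780 / 278.7 = -96.1 J/K.

ΔS = -96.1 J/K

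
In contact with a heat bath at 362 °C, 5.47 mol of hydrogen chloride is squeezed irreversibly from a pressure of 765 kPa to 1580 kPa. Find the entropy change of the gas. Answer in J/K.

Entropy is a state function, so ΔS_gas depends only on the end states.
For an isothermal ideal gas ΔS_gas = nR ln(P₁/P₂) = 5.47 × 8.314 × ln(765/1580) = -33 J/K.

ΔS_gas = -33 J/K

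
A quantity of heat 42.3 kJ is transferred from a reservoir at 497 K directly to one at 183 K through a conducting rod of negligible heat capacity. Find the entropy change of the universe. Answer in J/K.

ΔS_hot = −Q/T_H = −42300/497 = -85.11 J/K and ΔS_cold = +Q/T_C = 42300/183 = 231.1 J/K.
ΔS_total = -85.11 + 231.1 = 146 J/K, positive as the second law requires.

ΔS_total = 146 J/K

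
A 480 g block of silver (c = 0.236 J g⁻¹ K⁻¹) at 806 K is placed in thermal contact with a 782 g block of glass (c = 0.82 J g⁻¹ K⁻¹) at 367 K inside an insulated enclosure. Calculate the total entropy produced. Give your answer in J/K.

Energy balance: T_f = (m₁c₁T₁ + m₂c₂T₂)/(m₁c₁ + m₂c₂) = 432.91 K.
ΔS₁ = m₁c₁ ln(T_f/T₁) = 113.28 × ln(432.91/806) = -70.41 J/K.
ΔS₂ = m₂c₂ ln(T_f/T₂) = 641.24 × ln(432.91/367) = 105.9 J/K.
ΔS_total = -70.41 + 105.9 = 35.5 J/K.

ΔS_total = 35.5 J/K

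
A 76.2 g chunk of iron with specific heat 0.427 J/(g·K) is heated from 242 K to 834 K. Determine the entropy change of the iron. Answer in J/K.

ΔS = ∫dQ_rev/T = m c ln(T₂/T₁) = 76.2 × 0.427 × ln(834/242) = 40.3 J/K.

ΔS = 40.3 J/K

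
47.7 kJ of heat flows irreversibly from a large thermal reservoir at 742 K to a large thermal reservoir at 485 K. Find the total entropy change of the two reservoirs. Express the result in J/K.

ΔS_total = 34.1 J/K

ΔS_hot = −Q/T_H = −47700/742 = -64.29 J/K and ΔS_cold = +Q/T_C = 47700/485 = 98.35 J/K.
ΔS_total = -64.29 + 98.35 = 34.1 J/K, positive as the second law requires.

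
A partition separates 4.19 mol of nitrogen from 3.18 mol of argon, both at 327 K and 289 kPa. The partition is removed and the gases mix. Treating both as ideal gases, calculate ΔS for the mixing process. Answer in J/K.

ΔS_mix = 41.9 J/K

Mole fractions: x_A = 4.19/7.37 = 0.569, x_B = 0.431.
ΔS_mix = −R(n_A ln x_A + n_B ln x_B) = −8.314 × (4.19 ln 0.569 + 3.18 ln 0.431) = 41.9 J/K.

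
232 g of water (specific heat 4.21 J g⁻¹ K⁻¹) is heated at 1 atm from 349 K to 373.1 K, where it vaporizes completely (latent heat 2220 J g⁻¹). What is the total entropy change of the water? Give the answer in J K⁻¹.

ΔS = 1450 J/K

Warming step: ΔS₁ = m c ln(T_tr/T_i) = 232 × 4.21 × ln(373.1/349) = 65.22 J/K.
Phase change: ΔS₂ = +mL/T_tr = 232 × 2220 / 373.1 = 1380 J/K.
ΔS_total = (65.22) + (1380) = 1450 J/K.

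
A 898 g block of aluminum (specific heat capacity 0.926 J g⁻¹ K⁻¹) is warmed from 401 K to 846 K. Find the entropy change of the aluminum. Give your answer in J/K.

ΔS = 621 J/K

ΔS = ∫dQ_rev/T = m c ln(T₂/T₁) = 898 × 0.926 × ln(846/401) = 621 J/K.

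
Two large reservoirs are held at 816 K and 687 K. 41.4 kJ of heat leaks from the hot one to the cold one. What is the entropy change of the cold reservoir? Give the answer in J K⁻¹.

The cold reservoir gains heat Q, so ΔS_cold = +Q/T_C = 41400/687 = 60.3 J/K.

ΔS_cold = 60.3 J/K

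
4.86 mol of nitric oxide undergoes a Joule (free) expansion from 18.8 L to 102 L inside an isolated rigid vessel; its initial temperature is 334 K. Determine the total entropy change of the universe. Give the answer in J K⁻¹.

For an ideal gas in free expansion Q = 0 and W = 0, so T is unchanged.
Entropy is a state function; using a reversible isothermal path, ΔS_gas = nR ln(V₂/V₁) = 4.86 × 8.314 × ln(102/18.8) = 68.3 J/K.
The insulated surroundings exchange no heat, so ΔS_surr = 0 and ΔS_universe = ΔS_gas.

ΔS_universe = 68.3 J/K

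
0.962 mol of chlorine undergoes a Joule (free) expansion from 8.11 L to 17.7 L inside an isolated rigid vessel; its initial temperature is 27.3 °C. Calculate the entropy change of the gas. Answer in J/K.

For an ideal gas in free expansion Q = 0 and W = 0, so T is unchanged.
Entropy is a state function; using a reversible isothermal path, ΔS_gas = nR ln(V₂/V₁) = 0.962 × 8.314 × ln(17.7/8.11) = 6.24 J/K.

ΔS_gas = 6.24 J/K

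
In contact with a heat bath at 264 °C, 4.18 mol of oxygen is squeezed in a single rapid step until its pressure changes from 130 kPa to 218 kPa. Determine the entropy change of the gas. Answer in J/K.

ΔS_gas = -18 J/K

Entropy is a state function, so ΔS_gas depends only on the end states.
For an isothermal ideal gas ΔS_gas = nR ln(P₁/P₂) = 4.18 × 8.314 × ln(130/218) = -18 J/K.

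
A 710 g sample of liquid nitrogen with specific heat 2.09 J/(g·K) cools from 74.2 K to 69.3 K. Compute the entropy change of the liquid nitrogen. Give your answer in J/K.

ΔS = -101 J/K

ΔS = ∫dQ_rev/T = m c ln(T₂/T₁) = 710 × 2.09 × ln(69.3/74.2) = -101 J/K.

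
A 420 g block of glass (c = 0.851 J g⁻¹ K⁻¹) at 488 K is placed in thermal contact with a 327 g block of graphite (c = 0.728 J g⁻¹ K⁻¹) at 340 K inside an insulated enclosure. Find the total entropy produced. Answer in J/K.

ΔS_total = 9.06 J/K

Energy balance: T_f = (m₁c₁T₁ + m₂c₂T₂)/(m₁c₁ + m₂c₂) = 428.83 K.
ΔS₁ = m₁c₁ ln(T_f/T₁) = 357.42 × ln(428.83/488) = -46.2 J/K.
ΔS₂ = m₂c₂ ln(T_f/T₂) = 238.056 × ln(428.83/340) = 55.26 J/K.
ΔS_total = -46.2 + 55.26 = 9.06 J/K.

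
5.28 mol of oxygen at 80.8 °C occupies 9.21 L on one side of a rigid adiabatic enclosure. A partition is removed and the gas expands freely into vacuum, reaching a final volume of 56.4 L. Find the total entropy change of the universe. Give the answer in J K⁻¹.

ΔS_universe = 79.6 J/K

No heat is exchanged and no work is done, so the ideal-gas temperature stays constant.
Entropy is a state function; using a reversible isothermal path, ΔS_gas = nR ln(V₂/V₁) = 5.28 × 8.314 × ln(56.4/9.21) = 79.6 J/K.
The insulated surroundings exchange no heat, so ΔS_surr = 0 and ΔS_universe = ΔS_gas.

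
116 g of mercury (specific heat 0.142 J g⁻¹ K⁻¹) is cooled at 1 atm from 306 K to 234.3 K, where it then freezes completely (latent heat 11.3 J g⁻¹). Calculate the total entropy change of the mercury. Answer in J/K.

Cooling step: ΔS₁ = m c ln(T_tr/T_i) = 116 × 0.142 × ln(234.3/306) = -4.398 J/K.
Phase change: ΔS₂ = −mL/T_tr = −116 × 11.3 / 234.3 = -5.595 J/K.
ΔS_total = (-4.398) + (-5.595) = -9.99 J/K.

ΔS = -9.99 J/K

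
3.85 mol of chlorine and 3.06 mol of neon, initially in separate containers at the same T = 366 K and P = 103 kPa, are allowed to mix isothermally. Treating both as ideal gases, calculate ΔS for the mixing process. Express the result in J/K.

Mole fractions: x_A = 3.85/6.91 = 0.557, x_B = 0.443.
ΔS_mix = −R(n_A ln x_A + n_B ln x_B) = −8.314 × (3.85 ln 0.557 + 3.06 ln 0.443) = 39.4 J/K.

ΔS_mix = 39.4 J/K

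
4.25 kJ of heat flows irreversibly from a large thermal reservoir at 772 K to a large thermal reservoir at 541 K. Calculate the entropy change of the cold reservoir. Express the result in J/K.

The cold reservoir gains heat Q, so ΔS_cold = +Q/T_C = 4250/541 = 7.86 J/K.

ΔS_cold = 7.86 J/K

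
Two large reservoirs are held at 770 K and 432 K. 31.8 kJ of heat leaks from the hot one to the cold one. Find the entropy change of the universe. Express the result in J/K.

ΔS_hot = −Q/T_H = −31800/770 = -41.3 J/K and ΔS_cold = +Q/T_C = 31800/432 = 73.61 J/K.
ΔS_total = -41.3 + 73.61 = 32.3 J/K, positive as the second law requires.

ΔS_total = 32.3 J/K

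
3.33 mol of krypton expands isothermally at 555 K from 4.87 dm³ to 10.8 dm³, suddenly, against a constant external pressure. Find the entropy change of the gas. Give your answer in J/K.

Entropy is a state function, so ΔS_gas depends only on the end states.
For an isothermal ideal gas ΔS_gas = nR ln(V₂/V₁) = 3.33 × 8.314 × ln(10.8/4.87) = 22.1 J/K.

ΔS_gas = 22.1 J/K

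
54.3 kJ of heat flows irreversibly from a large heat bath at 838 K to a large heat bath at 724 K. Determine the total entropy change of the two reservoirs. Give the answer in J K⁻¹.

ΔS_total = 10.2 J/K

ΔS_hot = −Q/T_H = −54300/838 = -64.8 J/K and ΔS_cold = +Q/T_C = 54300/724 = 75 J/K.
ΔS_total = -64.8 + 75 = 10.2 J/K, positive as the second law requires.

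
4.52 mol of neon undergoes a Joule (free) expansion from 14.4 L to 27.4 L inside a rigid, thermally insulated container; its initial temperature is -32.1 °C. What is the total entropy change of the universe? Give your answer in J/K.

ΔS_universe = 24.2 J/K

No heat is exchanged and no work is done, so the ideal-gas temperature stays constant.
Entropy is a state function; using a reversible isothermal path, ΔS_gas = nR ln(V₂/V₁) = 4.52 × 8.314 × ln(27.4/14.4) = 24.2 J/K.
The insulated surroundings exchange no heat, so ΔS_surr = 0 and ΔS_universe = ΔS_gas.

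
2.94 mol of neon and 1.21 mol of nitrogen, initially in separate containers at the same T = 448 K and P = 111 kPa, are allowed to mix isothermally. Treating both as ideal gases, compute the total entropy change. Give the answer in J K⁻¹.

ΔS_mix = 20.8 J/K

Mole fractions: x_A = 2.94/4.15 = 0.708, x_B = 0.292.
ΔS_mix = −R(n_A ln x_A + n_B ln x_B) = −8.314 × (2.94 ln 0.708 + 1.21 ln 0.292) = 20.8 J/K.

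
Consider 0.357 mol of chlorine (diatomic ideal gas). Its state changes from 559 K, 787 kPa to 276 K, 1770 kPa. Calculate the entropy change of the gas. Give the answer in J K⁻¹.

ΔS = nC_p ln(T₂/T₁) − nR ln(P₂/P₁), with C_p = 7R/2 = 29.1 J mol⁻¹ K⁻¹ for a diatomic ideal gas.
ΔS = 0.357 × [29.1 × ln(276/559) − 8.314 × ln(1770/787)] = -9.74 J/K.

ΔS = -9.74 J/K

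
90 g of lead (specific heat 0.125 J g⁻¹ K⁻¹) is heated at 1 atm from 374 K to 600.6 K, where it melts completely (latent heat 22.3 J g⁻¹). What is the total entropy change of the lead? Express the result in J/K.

Warming step: ΔS₁ = m c ln(T_tr/T_i) = 90 × 0.125 × ln(600.6/374) = 5.329 J/K.
Phase change: ΔS₂ = +mL/T_tr = 90 × 22.3 / 600.6 = 3.342 J/K.
ΔS_total = (5.329) + (3.342) = 8.67 J/K.

ΔS = 8.67 J/K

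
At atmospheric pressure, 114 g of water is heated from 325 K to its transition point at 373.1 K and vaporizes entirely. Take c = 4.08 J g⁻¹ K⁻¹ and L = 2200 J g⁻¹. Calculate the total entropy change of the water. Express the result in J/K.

Warming step: ΔS₁ = m c ln(T_tr/T_i) = 114 × 4.08 × ln(373.1/325) = 64.2 J/K.
Phase change: ΔS₂ = +mL/T_tr = 114 × 2200 / 373.1 = 672.2 J/K.
ΔS_total = (64.2) + (672.2) = 736 J/K.

ΔS = 736 J/K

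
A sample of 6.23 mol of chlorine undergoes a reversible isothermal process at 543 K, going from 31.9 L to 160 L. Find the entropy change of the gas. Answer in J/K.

ΔS_gas = 83.5 J/K

For an isothermal ideal gas ΔS_gas = nR ln(V₂/V₁) = 6.23 × 8.314 × ln(160/31.9) = 83.5 J/K.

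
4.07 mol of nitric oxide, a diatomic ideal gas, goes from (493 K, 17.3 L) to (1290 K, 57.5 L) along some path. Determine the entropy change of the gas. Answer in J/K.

Entropy is a state function: ΔS = nC_V ln(T₂/T₁) + nR ln(V₂/V₁), with C_V = 5R/2 = 20.79 J mol⁻¹ K⁻¹ for a diatomic ideal gas.
ΔS = 4.07 × [20.79 × ln(1290/493) + 8.314 × ln(57.5/17.3)] = 122 J/K.

ΔS = 122 J/K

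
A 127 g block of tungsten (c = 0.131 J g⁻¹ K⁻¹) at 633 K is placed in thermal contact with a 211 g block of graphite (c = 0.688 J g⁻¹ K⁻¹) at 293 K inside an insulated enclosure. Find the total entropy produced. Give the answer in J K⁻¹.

ΔS_total = 5.42 J/K

Energy balance: T_f = (m₁c₁T₁ + m₂c₂T₂)/(m₁c₁ + m₂c₂) = 327.96 K.
ΔS₁ = m₁c₁ ln(T_f/T₁) = 16.637 × ln(327.96/633) = -10.94 J/K.
ΔS₂ = m₂c₂ ln(T_f/T₂) = 145.168 × ln(327.96/293) = 16.36 J/K.
ΔS_total = -10.94 + 16.36 = 5.42 J/K.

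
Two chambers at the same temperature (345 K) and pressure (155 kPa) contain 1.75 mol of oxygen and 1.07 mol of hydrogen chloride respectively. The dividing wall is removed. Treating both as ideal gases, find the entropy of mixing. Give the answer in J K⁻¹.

Mole fractions: x_A = 1.75/2.82 = 0.621, x_B = 0.379.
ΔS_mix = −R(n_A ln x_A + n_B ln x_B) = −8.314 × (1.75 ln 0.621 + 1.07 ln 0.379) = 15.6 J/K.

ΔS_mix = 15.6 J/K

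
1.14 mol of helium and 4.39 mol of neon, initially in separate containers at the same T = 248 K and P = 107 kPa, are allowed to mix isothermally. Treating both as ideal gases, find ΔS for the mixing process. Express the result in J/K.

ΔS_mix = 23.4 J/K

Mole fractions: x_A = 1.14/5.53 = 0.206, x_B = 0.794.
ΔS_mix = −R(n_A ln x_A + n_B ln x_B) = −8.314 × (1.14 ln 0.206 + 4.39 ln 0.794) = 23.4 J/K.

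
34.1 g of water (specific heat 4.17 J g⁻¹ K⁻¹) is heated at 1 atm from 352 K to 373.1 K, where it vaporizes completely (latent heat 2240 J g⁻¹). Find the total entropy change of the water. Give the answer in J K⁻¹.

Warming step: ΔS₁ = m c ln(T_tr/T_i) = 34.1 × 4.17 × ln(373.1/352) = 8.278 J/K.
Phase change: ΔS₂ = +mL/T_tr = 34.1 × 2240 / 373.1 = 204.7 J/K.
ΔS_total = (8.278) + (204.7) = 213 J/K.

ΔS = 213 J/K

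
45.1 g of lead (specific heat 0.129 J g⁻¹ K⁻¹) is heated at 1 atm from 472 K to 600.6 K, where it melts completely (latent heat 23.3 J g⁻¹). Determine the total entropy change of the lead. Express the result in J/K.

Warming step: ΔS₁ = m c ln(T_tr/T_i) = 45.1 × 0.129 × ln(600.6/472) = 1.402 J/K.
Phase change: ΔS₂ = +mL/T_tr = 45.1 × 23.3 / 600.6 = 1.75 J/K.
ΔS_total = (1.402) + (1.75) = 3.15 J/K.

ΔS = 3.15 J/K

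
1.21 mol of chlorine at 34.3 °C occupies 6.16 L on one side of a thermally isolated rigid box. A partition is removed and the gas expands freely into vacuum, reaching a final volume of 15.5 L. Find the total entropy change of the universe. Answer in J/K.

ΔS_universe = 9.28 J/K

For an ideal gas in free expansion Q = 0 and W = 0, so T is unchanged.
Entropy is a state function; using a reversible isothermal path, ΔS_gas = nR ln(V₂/V₁) = 1.21 × 8.314 × ln(15.5/6.16) = 9.28 J/K.
The insulated surroundings exchange no heat, so ΔS_surr = 0 and ΔS_universe = ΔS_gas.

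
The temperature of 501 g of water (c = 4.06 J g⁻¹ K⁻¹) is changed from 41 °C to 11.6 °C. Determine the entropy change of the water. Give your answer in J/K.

In kelvin: T₁ = 314.15 K, T₂ = 284.75 K. ΔS = ∫dQ_rev/T = m c ln(T₂/T₁) = 501 × 4.06 × ln(284.75/314.15) = -200 J/K.

ΔS = -200 J/K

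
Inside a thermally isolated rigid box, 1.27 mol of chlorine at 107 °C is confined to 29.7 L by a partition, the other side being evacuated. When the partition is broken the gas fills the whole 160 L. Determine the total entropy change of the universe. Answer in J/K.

For an ideal gas in free expansion Q = 0 and W = 0, so T is unchanged.
Entropy is a state function; using a reversible isothermal path, ΔS_gas = nR ln(V₂/V₁) = 1.27 × 8.314 × ln(160/29.7) = 17.8 J/K.
The insulated surroundings exchange no heat, so ΔS_surr = 0 and ΔS_universe = ΔS_gas.

ΔS_universe = 17.8 J/K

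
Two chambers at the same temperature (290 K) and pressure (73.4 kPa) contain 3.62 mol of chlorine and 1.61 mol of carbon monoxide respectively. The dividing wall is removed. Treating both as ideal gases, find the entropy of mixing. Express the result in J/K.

ΔS_mix = 26.8 J/K

Mole fractions: x_A = 3.62/5.23 = 0.692, x_B = 0.308.
ΔS_mix = −R(n_A ln x_A + n_B ln x_B) = −8.314 × (3.62 ln 0.692 + 1.61 ln 0.308) = 26.8 J/K.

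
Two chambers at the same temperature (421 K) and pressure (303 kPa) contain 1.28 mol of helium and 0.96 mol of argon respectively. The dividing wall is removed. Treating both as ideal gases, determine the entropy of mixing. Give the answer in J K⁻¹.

ΔS_mix = 12.7 J/K

Mole fractions: x_A = 1.28/2.24 = 0.571, x_B = 0.429.
ΔS_mix = −R(n_A ln x_A + n_B ln x_B) = −8.314 × (1.28 ln 0.571 + 0.96 ln 0.429) = 12.7 J/K.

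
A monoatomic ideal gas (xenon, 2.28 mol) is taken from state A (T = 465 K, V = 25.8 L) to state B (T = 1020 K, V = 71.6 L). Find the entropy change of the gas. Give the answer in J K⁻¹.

Entropy is a state function: ΔS = nC_V ln(T₂/T₁) + nR ln(V₂/V₁), with C_V = 3R/2 = 12.47 J mol⁻¹ K⁻¹ for a monoatomic ideal gas.
ΔS = 2.28 × [12.47 × ln(1020/465) + 8.314 × ln(71.6/25.8)] = 41.7 J/K.

ΔS = 41.7 J/K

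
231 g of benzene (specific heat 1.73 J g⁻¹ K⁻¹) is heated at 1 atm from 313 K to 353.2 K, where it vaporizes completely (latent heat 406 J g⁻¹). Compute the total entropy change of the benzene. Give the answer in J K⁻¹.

Warming step: ΔS₁ = m c ln(T_tr/T_i) = 231 × 1.73 × ln(353.2/313) = 48.29 J/K.
Phase change: ΔS₂ = +mL/T_tr = 231 × 406 / 353.2 = 265.5 J/K.
ΔS_total = (48.29) + (265.5) = 314 J/K.

ΔS = 314 J/K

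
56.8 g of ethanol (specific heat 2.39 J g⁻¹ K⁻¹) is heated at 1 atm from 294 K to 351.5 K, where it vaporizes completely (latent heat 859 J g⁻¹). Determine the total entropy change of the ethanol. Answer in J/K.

ΔS = 163 J/K

Warming step: ΔS₁ = m c ln(T_tr/T_i) = 56.8 × 2.39 × ln(351.5/294) = 24.25 J/K.
Phase change: ΔS₂ = +mL/T_tr = 56.8 × 859 / 351.5 = 138.8 J/K.
ΔS_total = (24.25) + (138.8) = 163 J/K.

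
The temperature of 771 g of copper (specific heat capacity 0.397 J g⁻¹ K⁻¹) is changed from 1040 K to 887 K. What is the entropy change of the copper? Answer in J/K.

ΔS = ∫dQ_rev/T = m c ln(T₂/T₁) = 771 × 0.397 × ln(887/1040) = -48.7 J/K.

ΔS = -48.7 J/K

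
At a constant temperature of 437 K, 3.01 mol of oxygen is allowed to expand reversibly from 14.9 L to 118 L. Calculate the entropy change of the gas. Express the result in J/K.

For an isothermal ideal gas ΔS_gas = nR ln(V₂/V₁) = 3.01 × 8.314 × ln(118/14.9) = 51.8 J/K.

ΔS_gas = 51.8 J/K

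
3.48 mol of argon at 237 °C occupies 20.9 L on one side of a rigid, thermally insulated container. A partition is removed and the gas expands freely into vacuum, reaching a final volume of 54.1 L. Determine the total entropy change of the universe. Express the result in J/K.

No heat is exchanged and no work is done, so the ideal-gas temperature stays constant.
Entropy is a state function; using a reversible isothermal path, ΔS_gas = nR ln(V₂/V₁) = 3.48 × 8.314 × ln(54.1/20.9) = 27.5 J/K.
The insulated surroundings exchange no heat, so ΔS_surr = 0 and ΔS_universe = ΔS_gas.

ΔS_universe = 27.5 J/K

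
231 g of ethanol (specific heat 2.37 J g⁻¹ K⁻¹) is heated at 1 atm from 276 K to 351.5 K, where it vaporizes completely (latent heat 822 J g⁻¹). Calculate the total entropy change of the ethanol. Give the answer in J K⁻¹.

ΔS = 673 J/K

Warming step: ΔS₁ = m c ln(T_tr/T_i) = 231 × 2.37 × ln(351.5/276) = 132.4 J/K.
Phase change: ΔS₂ = +mL/T_tr = 231 × 822 / 351.5 = 540.2 J/K.
ΔS_total = (132.4) + (540.2) = 673 J/K.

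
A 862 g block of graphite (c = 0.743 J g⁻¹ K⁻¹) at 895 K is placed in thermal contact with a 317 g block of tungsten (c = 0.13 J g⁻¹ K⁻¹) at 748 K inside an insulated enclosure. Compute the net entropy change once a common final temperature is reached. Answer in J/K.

ΔS_total = 0.592 J/K

Energy balance: T_f = (m₁c₁T₁ + m₂c₂T₂)/(m₁c₁ + m₂c₂) = 886.11 K.
ΔS₁ = m₁c₁ ln(T_f/T₁) = 640.466 × ln(886.11/895) = -6.391 J/K.
ΔS₂ = m₂c₂ ln(T_f/T₂) = 41.21 × ln(886.11/748) = 6.983 J/K.
ΔS_total = -6.391 + 6.983 = 0.592 J/K.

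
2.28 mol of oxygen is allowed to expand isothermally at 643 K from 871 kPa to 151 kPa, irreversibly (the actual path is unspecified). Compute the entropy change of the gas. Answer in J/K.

ΔS_gas = 33.2 J/K

Entropy is a state function, so ΔS_gas depends only on the end states.
For an isothermal ideal gas ΔS_gas = nR ln(P₁/P₂) = 2.28 × 8.314 × ln(871/151) = 33.2 J/K.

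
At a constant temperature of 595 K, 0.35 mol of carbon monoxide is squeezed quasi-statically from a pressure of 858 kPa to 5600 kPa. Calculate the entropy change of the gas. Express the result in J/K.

For an isothermal ideal gas ΔS_gas = nR ln(P₁/P₂) = 0.35 × 8.314 × ln(858/5600) = -5.46 J/K.

ΔS_gas = -5.46 J/K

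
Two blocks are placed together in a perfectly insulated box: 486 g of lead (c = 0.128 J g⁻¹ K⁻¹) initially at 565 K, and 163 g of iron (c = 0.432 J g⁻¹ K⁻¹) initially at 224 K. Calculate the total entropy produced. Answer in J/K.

Energy balance: T_f = (m₁c₁T₁ + m₂c₂T₂)/(m₁c₁ + m₂c₂) = 383.95 K.
ΔS₁ = m₁c₁ ln(T_f/T₁) = 62.208 × ln(383.95/565) = -24.03 J/K.
ΔS₂ = m₂c₂ ln(T_f/T₂) = 70.416 × ln(383.95/224) = 37.94 J/K.
ΔS_total = -24.03 + 37.94 = 13.9 J/K.

ΔS_total = 13.9 J/K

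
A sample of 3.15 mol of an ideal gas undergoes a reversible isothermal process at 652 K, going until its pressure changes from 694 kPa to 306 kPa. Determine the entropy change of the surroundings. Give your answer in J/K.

ΔS_surr = -21.4 J/K

For an isothermal ideal gas ΔS_gas = nR ln(P₁/P₂) = 3.15 × 8.314 × ln(694/306) = 21.4 J/K.
The process is reversible, so ΔS_surr = −ΔS_gas = -21.4 J/K and ΔS_universe = 0.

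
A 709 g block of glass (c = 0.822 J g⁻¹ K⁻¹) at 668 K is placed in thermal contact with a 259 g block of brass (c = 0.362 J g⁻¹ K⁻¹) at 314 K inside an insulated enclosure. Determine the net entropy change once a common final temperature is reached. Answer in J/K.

ΔS_total = 19.2 J/K

Energy balance: T_f = (m₁c₁T₁ + m₂c₂T₂)/(m₁c₁ + m₂c₂) = 618.94 K.
ΔS₁ = m₁c₁ ln(T_f/T₁) = 582.798 × ln(618.94/668) = -44.45 J/K.
ΔS₂ = m₂c₂ ln(T_f/T₂) = 93.758 × ln(618.94/314) = 63.63 J/K.
ΔS_total = -44.45 + 63.63 = 19.2 J/K.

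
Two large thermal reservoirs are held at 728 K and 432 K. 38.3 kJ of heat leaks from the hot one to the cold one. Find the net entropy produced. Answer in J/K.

ΔS_total = 36 J/K

ΔS_hot = −Q/T_H = −38300/728 = -52.61 J/K and ΔS_cold = +Q/T_C = 38300/432 = 88.66 J/K.
ΔS_total = -52.61 + 88.66 = 36 J/K, positive as the second law requires.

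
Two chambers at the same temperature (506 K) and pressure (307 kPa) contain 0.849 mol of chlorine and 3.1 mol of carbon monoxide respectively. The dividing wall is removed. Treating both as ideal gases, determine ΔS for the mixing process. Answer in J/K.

Mole fractions: x_A = 0.849/3.95 = 0.215, x_B = 0.785.
ΔS_mix = −R(n_A ln x_A + n_B ln x_B) = −8.314 × (0.849 ln 0.215 + 3.1 ln 0.785) = 17.1 J/K.

ΔS_mix = 17.1 J/K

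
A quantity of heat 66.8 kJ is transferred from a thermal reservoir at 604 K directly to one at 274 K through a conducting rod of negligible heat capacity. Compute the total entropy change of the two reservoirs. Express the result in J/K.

ΔS_hot = −Q/T_H = −66800/604 = -110.6 J/K and ΔS_cold = +Q/T_C = 66800/274 = 243.8 J/K.
ΔS_total = -110.6 + 243.8 = 133 J/K, positive as the second law requires.

ΔS_total = 133 J/K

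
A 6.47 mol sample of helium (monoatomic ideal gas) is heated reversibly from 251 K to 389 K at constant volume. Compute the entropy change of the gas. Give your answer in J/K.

At constant volume, ΔS = nC_V ln(T₂/T₁) with C_V = 3R/2 = 12.47 J mol⁻¹ K⁻¹.
ΔS = 6.47 × 12.47 × ln(389/251) = 35.4 J/K.

ΔS = 35.4 J/K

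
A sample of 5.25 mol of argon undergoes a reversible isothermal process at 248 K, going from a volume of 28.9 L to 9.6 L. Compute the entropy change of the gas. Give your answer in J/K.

For an isothermal ideal gas ΔS_gas = nR ln(V₂/V₁) = 5.25 × 8.314 × ln(9.6/28.9) = -48.1 J/K.

ΔS_gas = -48.1 J/K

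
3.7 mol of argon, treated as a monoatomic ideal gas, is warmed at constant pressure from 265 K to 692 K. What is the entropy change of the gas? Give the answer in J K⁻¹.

At constant pressure, ΔS = nC_p ln(T₂/T₁) with C_p = 5R/2 = 20.79 J mol⁻¹ K⁻¹.
ΔS = 3.7 × 20.79 × ln(692/265) = 73.8 J/K.

ΔS = 73.8 J/K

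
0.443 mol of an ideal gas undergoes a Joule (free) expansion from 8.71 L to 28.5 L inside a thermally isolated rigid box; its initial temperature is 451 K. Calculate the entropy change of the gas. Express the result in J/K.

ΔS_gas = 4.37 J/K

No heat is exchanged and no work is done, so the ideal-gas temperature stays constant.
Entropy is a state function; using a reversible isothermal path, ΔS_gas = nR ln(V₂/V₁) = 0.443 × 8.314 × ln(28.5/8.71) = 4.37 J/K.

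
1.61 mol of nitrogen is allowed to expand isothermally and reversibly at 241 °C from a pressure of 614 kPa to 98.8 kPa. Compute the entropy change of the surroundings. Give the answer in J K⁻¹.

For an isothermal ideal gas ΔS_gas = nR ln(P₁/P₂) = 1.61 × 8.314 × ln(614/98.8) = 24.5 J/K.
The process is reversible, so ΔS_surr = −ΔS_gas = -24.5 J/K and ΔS_universe = 0.

ΔS_surr = -24.5 J/K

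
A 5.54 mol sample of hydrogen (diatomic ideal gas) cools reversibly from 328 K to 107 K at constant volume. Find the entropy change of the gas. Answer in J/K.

At constant volume, ΔS = nC_V ln(T₂/T₁) with C_V = 5R/2 = 20.79 J mol⁻¹ K⁻¹.
ΔS = 5.54 × 20.79 × ln(107/328) = -129 J/K.

ΔS = -129 J/K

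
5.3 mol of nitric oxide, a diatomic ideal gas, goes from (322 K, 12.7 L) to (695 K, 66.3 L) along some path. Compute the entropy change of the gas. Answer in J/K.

ΔS = 158 J/K

Entropy is a state function: ΔS = nC_V ln(T₂/T₁) + nR ln(V₂/V₁), with C_V = 5R/2 = 20.79 J mol⁻¹ K⁻¹ for a diatomic ideal gas.
ΔS = 5.3 × [20.79 × ln(695/322) + 8.314 × ln(66.3/12.7)] = 158 J/K.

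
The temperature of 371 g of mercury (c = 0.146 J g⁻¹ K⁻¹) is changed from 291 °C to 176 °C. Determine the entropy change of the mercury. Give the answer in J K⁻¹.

In kelvin: T₁ = 564.15 K, T₂ = 449.15 K. ΔS = ∫dQ_rev/T = m c ln(T₂/T₁) = 371 × 0.146 × ln(449.15/564.15) = -12.3 J/K.

ΔS = -12.3 J/K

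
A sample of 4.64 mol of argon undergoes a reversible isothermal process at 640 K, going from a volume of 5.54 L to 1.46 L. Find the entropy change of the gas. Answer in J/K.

For an isothermal ideal gas ΔS_gas = nR ln(V₂/V₁) = 4.64 × 8.314 × ln(1.46/5.54) = -51.4 J/K.

ΔS_gas = -51.4 J/K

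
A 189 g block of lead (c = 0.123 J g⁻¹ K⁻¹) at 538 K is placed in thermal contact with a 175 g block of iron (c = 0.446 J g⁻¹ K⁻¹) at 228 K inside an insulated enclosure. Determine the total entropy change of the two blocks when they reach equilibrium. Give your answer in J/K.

ΔS_total = 7.55 J/K

Energy balance: T_f = (m₁c₁T₁ + m₂c₂T₂)/(m₁c₁ + m₂c₂) = 299.14 K.
ΔS₁ = m₁c₁ ln(T_f/T₁) = 23.247 × ln(299.14/538) = -13.645 J/K.
ΔS₂ = m₂c₂ ln(T_f/T₂) = 78.05 × ln(299.14/228) = 21.197 J/K.
ΔS_total = -13.645 + 21.197 = 7.55 J/K.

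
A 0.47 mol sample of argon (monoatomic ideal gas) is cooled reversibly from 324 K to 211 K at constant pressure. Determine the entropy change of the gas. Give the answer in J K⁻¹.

ΔS = -4.19 J/K

At constant pressure, ΔS = nC_p ln(T₂/T₁) with C_p = 5R/2 = 20.79 J mol⁻¹ K⁻¹.
ΔS = 0.47 × 20.79 × ln(211/324) = -4.19 J/K.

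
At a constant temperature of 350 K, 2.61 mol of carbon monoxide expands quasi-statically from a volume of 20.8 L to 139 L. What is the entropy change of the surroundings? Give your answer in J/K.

For an isothermal ideal gas ΔS_gas = nR ln(V₂/V₁) = 2.61 × 8.314 × ln(139/20.8) = 41.2 J/K.
The process is reversible, so ΔS_surr = −ΔS_gas = -41.2 J/K and ΔS_universe = 0.

ΔS_surr = -41.2 J/K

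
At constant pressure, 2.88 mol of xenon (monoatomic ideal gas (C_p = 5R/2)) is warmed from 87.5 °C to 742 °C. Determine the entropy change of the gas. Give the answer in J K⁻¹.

In kelvin: T₁ = 360.65 K, T₂ = 1015.15 K. At constant pressure, ΔS = nC_p ln(T₂/T₁) with C_p = 5R/2 = 20.79 J mol⁻¹ K⁻¹.
ΔS = 2.88 × 20.79 × ln(1015.15/360.65) = 61.9 J/K.

ΔS = 61.9 J/K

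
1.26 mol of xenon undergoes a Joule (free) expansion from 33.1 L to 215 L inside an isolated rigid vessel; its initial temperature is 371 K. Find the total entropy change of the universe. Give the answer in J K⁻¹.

ΔS_universe = 19.6 J/K

For an ideal gas in free expansion Q = 0 and W = 0, so T is unchanged.
Entropy is a state function; using a reversible isothermal path, ΔS_gas = nR ln(V₂/V₁) = 1.26 × 8.314 × ln(215/33.1) = 19.6 J/K.
The insulated surroundings exchange no heat, so ΔS_surr = 0 and ΔS_universe = ΔS_gas.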